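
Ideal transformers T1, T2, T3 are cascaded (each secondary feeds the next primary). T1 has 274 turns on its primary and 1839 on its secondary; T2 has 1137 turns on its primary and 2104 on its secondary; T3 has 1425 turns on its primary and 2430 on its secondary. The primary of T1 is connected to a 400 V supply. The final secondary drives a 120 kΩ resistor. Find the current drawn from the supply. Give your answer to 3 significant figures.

After T1: V = 400.00 × 1839/274 = 2684.7 V.
After T2: V = 2684.7 × 2104/1137 = 4967.9 V.
After T3: V = 4967.9 × 2430/1425 = 8471.6 V.
I_load = 8471.6/120000 = 0.070597 A, so P_out = 8471.6 × 0.070597 = 598.07 W.
All ideal ⇒ P_in = P_out, so I_supply = 598.07/400 = 1.50 A.

I_supply ≈ 1.50 A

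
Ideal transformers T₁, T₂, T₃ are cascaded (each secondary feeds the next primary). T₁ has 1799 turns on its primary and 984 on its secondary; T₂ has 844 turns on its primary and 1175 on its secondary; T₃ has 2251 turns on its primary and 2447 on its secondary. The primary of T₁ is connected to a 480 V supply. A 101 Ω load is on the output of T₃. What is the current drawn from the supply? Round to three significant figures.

After T₁: V = 480.00 × 984/1799 = 262.55 V.
After T₂: V = 262.55 × 1175/844 = 365.51 V.
After T₃: V = 365.51 × 2447/2251 = 397.34 V.
I_load = 397.34/101 = 3.9340 A, so P_out = 397.34 × 3.9340 = 1563.1 W.
All ideal ⇒ P_in = P_out, so I_supply = 1563.1/480 = 3.26 A.

I_supply ≈ 3.26 A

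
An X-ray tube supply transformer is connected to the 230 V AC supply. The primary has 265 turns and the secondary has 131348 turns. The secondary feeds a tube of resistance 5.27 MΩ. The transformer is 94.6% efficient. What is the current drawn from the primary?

I_p ≈ 11.3 A

V_s = 230 × 131348/265 = 114000 V.
I_s = V_s/R = 114000/(5.27×10^6) = 0.021632 A.
P_out = V_s I_s = 114000 × 0.021632 = 2466.0 W.
P_in = P_out/η = 2466.0/0.946 = 2606.8 W.
I_p = P_in/V_p = 2606.8/230 = 11.3 A.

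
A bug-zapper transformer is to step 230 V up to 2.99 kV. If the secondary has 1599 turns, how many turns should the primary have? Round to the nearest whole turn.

N_p = 123 turns

N_p/N_s = V_p/V_s, so N_p = 1599 × 230/2990 = 123.0 ≈ 123 turns.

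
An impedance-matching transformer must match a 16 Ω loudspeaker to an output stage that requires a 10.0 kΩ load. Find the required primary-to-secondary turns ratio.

Z_p/Z_s = (N_p/N_s)², so N_p/N_s = √(10000/16) = √625 = 25.0.

N_p/N_s ≈ 25.0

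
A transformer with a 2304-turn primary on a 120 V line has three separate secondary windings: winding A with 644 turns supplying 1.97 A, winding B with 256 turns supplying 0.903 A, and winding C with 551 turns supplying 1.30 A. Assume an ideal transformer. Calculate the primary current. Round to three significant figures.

V_A = 120 × 644/2304 = 33.542 V; V_B = 120 × 256/2304 = 13.333 V; V_C = 120 × 551/2304 = 28.698 V.
P_out = V_A I_A + V_B I_B + V_C I_C = 33.542×1.97 + 13.333×0.903 + 28.698×1.30 = 66.077 + 12.040 + 37.307 = 115.42 W.
Ideal ⇒ P_in = P_out, so I_p = P_out/V_p = 115.42/120 = 0.962 A.

I_p ≈ 0.962 A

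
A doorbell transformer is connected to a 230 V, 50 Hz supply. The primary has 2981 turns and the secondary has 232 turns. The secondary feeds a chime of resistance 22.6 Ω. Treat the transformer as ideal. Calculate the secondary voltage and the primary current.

V_s = V_p × N_s/N_p = 230 × 232/2981 = 17.900 V.
I_s = V_s/R = 17.900/22.6 = 0.79204 A.
I_p = I_s × N_s/N_p = 0.79204 × 232/2981 = 0.0616 A.

V_s ≈ 17.9 V, I_p ≈ 0.0616 A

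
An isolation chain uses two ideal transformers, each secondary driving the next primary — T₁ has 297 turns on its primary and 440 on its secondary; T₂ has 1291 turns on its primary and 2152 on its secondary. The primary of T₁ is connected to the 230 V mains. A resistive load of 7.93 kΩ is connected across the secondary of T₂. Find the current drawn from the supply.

After T₁: V = 230.00 × 440/297 = 340.74 V.
After T₂: V = 340.74 × 2152/1291 = 567.99 V.
I_load = 567.99/7930 = 0.071625 A, so P_out = 567.99 × 0.071625 = 40.682 W.
All ideal ⇒ P_in = P_out, so I_supply = 40.682/230 = 0.177 A.

I_supply ≈ 0.177 A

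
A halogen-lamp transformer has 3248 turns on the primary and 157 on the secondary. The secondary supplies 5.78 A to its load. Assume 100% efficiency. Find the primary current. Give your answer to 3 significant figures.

For an ideal transformer I_p/I_s = N_s/N_p, so I_p = 5.78 × 157/3248 = 0.279 A.

I_p ≈ 0.279 A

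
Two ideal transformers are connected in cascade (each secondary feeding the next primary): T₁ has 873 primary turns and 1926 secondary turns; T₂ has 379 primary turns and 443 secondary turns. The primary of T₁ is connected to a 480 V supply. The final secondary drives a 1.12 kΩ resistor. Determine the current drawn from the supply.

I_supply ≈ 2.85 A

Secondary of T₁: V = 480.00 × 1926/873 = 1059.0 V.
Secondary of T₂: V = 1059.0 × 443/379 = 1237.8 V.
I_load = 1237.8/1120 = 1.1052 A, so P_out = 1237.8 × 1.1052 = 1368.0 W.
All ideal ⇒ P_in = P_out, so I_supply = 1368.0/480 = 2.85 A.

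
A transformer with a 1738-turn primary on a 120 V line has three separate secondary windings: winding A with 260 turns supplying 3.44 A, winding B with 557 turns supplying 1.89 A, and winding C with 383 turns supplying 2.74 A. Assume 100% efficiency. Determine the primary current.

V_A = 120 × 260/1738 = 17.952 V; V_B = 120 × 557/1738 = 38.458 V; V_C = 120 × 383/1738 = 26.444 V.
P_out = V_A I_A + V_B I_B + V_C I_C = 17.952×3.44 + 38.458×1.89 + 26.444×2.74 = 61.754 + 72.686 + 72.457 = 206.90 W.
Ideal ⇒ P_in = P_out, so I_p = P_out/V_p = 206.90/120 = 1.72 A.

I_p ≈ 1.72 A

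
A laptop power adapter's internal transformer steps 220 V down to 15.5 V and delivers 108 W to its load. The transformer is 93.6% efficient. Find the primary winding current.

I_p ≈ 0.524 A

P_in = P_out/η = 108/0.936 = 115.38 W.
I_p = P_in/V_p = 115.38/220 = 0.524 A.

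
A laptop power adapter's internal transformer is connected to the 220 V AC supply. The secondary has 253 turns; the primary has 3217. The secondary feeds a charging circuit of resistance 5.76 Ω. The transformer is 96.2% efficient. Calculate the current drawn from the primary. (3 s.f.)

I_p ≈ 0.246 A

V_s = 220 × 253/3217 = 17.302 V.
I_s = V_s/R = 17.302/5.76 = 3.0038 A.
P_out = V_s I_s = 17.302 × 3.0038 = 51.971 W.
P_in = P_out/η = 51.971/0.962 = 54.024 W.
I_p = P_in/V_p = 54.024/220 = 0.246 A.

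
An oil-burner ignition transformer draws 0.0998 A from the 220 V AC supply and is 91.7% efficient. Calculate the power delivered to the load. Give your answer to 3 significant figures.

P_in = V_p I_p = 220 × 0.0998 = 21.956 W.
P_out = η P_in = 0.917 × 21.956 = 20.1 W.

P_out ≈ 20.1 W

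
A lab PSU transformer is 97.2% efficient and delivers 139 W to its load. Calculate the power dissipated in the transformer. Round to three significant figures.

P_loss ≈ 4.00 W

P_in = P_out/η = 139/0.972 = 143.004 W.
P_loss = P_in − P_out = 143.004 − 139 = 4.00 W.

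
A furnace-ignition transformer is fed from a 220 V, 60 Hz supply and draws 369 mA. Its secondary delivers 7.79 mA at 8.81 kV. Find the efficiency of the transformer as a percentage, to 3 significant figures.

P_in = 220 × 0.369 = 81.1800 W.
P_out = 8810 × 0.00779 = 68.6299 W.
η = P_out/P_in = 68.6299/81.1800 = 0.845.

η ≈ 84.5%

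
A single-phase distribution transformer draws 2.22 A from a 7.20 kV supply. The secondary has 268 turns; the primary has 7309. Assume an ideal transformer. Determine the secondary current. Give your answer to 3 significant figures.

I_s/I_p = N_p/N_s, so I_s = 2.22 × 7309/268 = 60.5 A.

I_s ≈ 60.5 A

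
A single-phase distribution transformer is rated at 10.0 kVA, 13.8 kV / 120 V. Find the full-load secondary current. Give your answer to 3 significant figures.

I_s ≈ 83.3 A

I_s = S/V_s = 10000/120 = 83.3 A.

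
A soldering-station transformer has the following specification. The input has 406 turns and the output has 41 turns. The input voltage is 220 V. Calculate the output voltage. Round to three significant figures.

V_out ≈ 22.2 V

V_out/V_in = N_out/N_in, so V_out = 220 × 41/406 = 22.2 V.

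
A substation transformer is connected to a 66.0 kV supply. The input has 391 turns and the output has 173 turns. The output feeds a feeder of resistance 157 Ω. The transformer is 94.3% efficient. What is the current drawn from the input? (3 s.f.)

I_in ≈ 87.3 A

V_out = 66000 × 173/391 = 29202 V.
I_out = V_out/R = 29202/157 = 186.00 A.
P_out = V_out I_out = 29202 × 186.00 = 5.4316×10^6 W.
P_in = P_out/η = 5.4316×10^6/0.943 = 5.7599×10^6 W.
I_in = P_in/V_in = 5.7599×10^6/66000 = 87.3 A.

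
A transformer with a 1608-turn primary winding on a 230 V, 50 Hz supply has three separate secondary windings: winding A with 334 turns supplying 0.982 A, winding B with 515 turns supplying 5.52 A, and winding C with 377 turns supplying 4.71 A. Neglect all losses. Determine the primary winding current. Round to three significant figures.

I_p ≈ 3.08 A

V_A = 230 × 334/1608 = 47.774 V; V_B = 230 × 515/1608 = 73.663 V; V_C = 230 × 377/1608 = 53.924 V.
P_out = V_A I_A + V_B I_B + V_C I_C = 47.774×0.982 + 73.663×5.52 + 53.924×4.71 = 46.914 + 406.62 + 253.98 = 707.52 W.
Ideal ⇒ P_in = P_out, so I_p = P_out/V_p = 707.52/230 = 3.08 A.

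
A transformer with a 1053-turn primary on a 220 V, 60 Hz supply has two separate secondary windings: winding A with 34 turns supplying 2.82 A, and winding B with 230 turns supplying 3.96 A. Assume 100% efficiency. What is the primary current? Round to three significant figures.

I_p ≈ 0.956 A

V_A = 220 × 34/1053 = 7.1035 V; V_B = 220 × 230/1053 = 48.053 V.
P_out = V_A I_A + V_B I_B = 7.1035×2.82 + 48.053×3.96 = 20.032 + 190.29 = 210.32 W.
Ideal ⇒ P_in = P_out, so I_p = P_out/V_p = 210.32/220 = 0.956 A.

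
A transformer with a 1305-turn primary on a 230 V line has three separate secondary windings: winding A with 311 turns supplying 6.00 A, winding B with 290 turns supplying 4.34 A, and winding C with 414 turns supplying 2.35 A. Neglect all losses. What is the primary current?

I_p ≈ 3.14 A

V_A = 230 × 311/1305 = 54.812 V; V_B = 230 × 290/1305 = 51.111 V; V_C = 230 × 414/1305 = 72.966 V.
P_out = V_A I_A + V_B I_B + V_C I_C = 54.812×6.00 + 51.111×4.34 + 72.966×2.35 = 328.87 + 221.82 + 171.47 = 722.16 W.
Ideal ⇒ P_in = P_out, so I_p = P_out/V_p = 722.16/230 = 3.14 A.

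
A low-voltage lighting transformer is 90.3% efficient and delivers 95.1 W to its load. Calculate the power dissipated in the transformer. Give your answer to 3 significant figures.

P_in = P_out/η = 95.1/0.903 = 105.316 W.
P_loss = P_in − P_out = 105.316 − 95.1 = 10.2 W.

P_loss ≈ 10.2 W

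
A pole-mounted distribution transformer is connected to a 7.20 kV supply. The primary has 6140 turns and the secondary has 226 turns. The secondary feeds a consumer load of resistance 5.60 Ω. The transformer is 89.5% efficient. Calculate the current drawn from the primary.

V_s = 7200 × 226/6140 = 265.02 V.
I_s = V_s/R = 265.02/5.60 = 47.324 A.
P_out = V_s I_s = 265.02 × 47.324 = 12542 W.
P_in = P_out/η = 12542/0.895 = 14013 W.
I_p = P_in/V_p = 14013/7200 = 1.95 A.

I_p ≈ 1.95 A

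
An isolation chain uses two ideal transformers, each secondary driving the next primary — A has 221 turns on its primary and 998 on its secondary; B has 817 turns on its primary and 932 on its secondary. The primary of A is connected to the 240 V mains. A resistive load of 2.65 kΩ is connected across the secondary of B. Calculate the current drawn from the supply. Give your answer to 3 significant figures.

After A: V = 240.00 × 998/221 = 1083.8 V.
After B: V = 1083.8 × 932/817 = 1236.4 V.
I_load = 1236.4/2650 = 0.46655 A, so P_out = 1236.4 × 0.46655 = 576.82 W.
All ideal ⇒ P_in = P_out, so I_supply = 576.82/240 = 2.40 A.

I_supply ≈ 2.40 A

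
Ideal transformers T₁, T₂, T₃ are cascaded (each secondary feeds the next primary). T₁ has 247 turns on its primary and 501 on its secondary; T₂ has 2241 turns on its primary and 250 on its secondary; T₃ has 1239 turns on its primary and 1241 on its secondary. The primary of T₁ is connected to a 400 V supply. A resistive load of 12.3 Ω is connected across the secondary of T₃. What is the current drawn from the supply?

I_supply ≈ 1.67 A

After T₁: V = 400.00 × 501/247 = 811.34 V.
After T₂: V = 811.34 × 250/2241 = 90.510 V.
After T₃: V = 90.510 × 1241/1239 = 90.657 V.
I_load = 90.657/12.3 = 7.3705 A, so P_out = 90.657 × 7.3705 = 668.18 W.
All ideal ⇒ P_in = P_out, so I_supply = 668.18/400 = 1.67 A.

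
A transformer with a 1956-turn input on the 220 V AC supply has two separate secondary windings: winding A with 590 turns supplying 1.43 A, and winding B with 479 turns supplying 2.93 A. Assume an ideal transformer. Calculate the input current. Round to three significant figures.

I_in ≈ 1.15 A

V_A = 220 × 590/1956 = 66.360 V; V_B = 220 × 479/1956 = 53.875 V.
P_out = V_A I_A + V_B I_B = 66.360×1.43 + 53.875×2.93 = 94.895 + 157.85 = 252.75 W.
Ideal ⇒ P_in = P_out, so I_in = P_out/V_in = 252.75/220 = 1.15 A.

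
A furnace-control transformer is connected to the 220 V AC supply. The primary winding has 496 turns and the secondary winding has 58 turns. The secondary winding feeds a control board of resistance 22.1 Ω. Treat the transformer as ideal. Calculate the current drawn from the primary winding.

V_s = V_p × N_s/N_p = 220 × 58/496 = 25.726 V.
I_s = V_s/R = 25.726/22.1 = 1.1641 A.
For an ideal transformer I_p N_p = I_s N_s, so I_p = 1.1641 × 58/496 = 0.136 A.

I_p ≈ 0.136 A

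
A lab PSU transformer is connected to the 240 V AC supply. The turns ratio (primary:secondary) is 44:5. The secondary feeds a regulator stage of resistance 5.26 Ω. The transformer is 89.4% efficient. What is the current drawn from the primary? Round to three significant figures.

I_p ≈ 0.659 A

V_s = 240 × 5/44 = 27.273 V.
I_s = V_s/R = 27.273/5.26 = 5.1849 A.
P_out = V_s I_s = 27.273 × 5.1849 = 141.41 W.
P_in = P_out/η = 141.41/0.894 = 158.17 W.
I_p = P_in/V_p = 158.17/240 = 0.659 A.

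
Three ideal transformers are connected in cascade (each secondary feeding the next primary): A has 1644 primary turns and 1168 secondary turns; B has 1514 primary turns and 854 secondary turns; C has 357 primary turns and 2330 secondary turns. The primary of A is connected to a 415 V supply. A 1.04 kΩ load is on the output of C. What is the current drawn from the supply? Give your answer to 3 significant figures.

I_supply ≈ 2.73 A

After A: V = 415.00 × 1168/1644 = 294.84 V.
After B: V = 294.84 × 854/1514 = 166.31 V.
After C: V = 166.31 × 2330/357 = 1085.4 V.
I_load = 1085.4/1040 = 1.0437 A, so P_out = 1085.4 × 1.0437 = 1132.9 W.
All ideal ⇒ P_in = P_out, so I_supply = 1132.9/415 = 2.73 A.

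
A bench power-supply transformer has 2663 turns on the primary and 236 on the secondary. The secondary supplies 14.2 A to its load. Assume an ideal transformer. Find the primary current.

For an ideal transformer I_p/I_s = N_s/N_p, so I_p = 14.2 × 236/2663 = 1.26 A.

I_p ≈ 1.26 A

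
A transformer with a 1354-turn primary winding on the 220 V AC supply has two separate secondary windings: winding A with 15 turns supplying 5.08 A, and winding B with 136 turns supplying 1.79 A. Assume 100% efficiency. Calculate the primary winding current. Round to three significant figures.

I_p ≈ 0.236 A

V_A = 220 × 15/1354 = 2.4372 V; V_B = 220 × 136/1354 = 22.097 V.
P_out = V_A I_A + V_B I_B = 2.4372×5.08 + 22.097×1.79 = 12.381 + 39.555 = 51.936 W.
Ideal ⇒ P_in = P_out, so I_p = P_out/V_p = 51.936/220 = 0.236 A.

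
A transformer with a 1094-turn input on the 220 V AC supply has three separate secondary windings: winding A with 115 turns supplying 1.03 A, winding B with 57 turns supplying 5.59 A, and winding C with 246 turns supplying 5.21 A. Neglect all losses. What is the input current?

V_A = 220 × 115/1094 = 23.126 V; V_B = 220 × 57/1094 = 11.463 V; V_C = 220 × 246/1094 = 49.470 V.
P_out = V_A I_A + V_B I_B + V_C I_C = 23.126×1.03 + 11.463×5.59 + 49.470×5.21 = 23.820 + 64.076 + 257.74 = 345.63 W.
Ideal ⇒ P_in = P_out, so I_in = P_out/V_in = 345.63/220 = 1.57 A.

I_in ≈ 1.57 A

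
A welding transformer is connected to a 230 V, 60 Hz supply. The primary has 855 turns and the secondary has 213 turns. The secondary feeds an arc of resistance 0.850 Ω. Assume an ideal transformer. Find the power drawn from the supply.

P ≈ 3860 W

V_s = V_p × N_s/N_p = 230 × 213/855 = 57.298 V.
I_s = V_s/R = 57.298/0.850 = 67.410 A.
I_p = I_s × N_s/N_p = 67.410 × 213/855 = 16.793 A.
P = V_p I_p = 230 × 16.793 = 3860 W.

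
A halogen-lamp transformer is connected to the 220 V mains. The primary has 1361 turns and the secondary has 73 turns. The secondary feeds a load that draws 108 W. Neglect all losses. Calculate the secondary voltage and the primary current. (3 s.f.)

V_s = V_p × N_s/N_p = 220 × 73/1361 = 11.800 V.
I_s = P/V_s = 108/11.800 = 9.1524 A.
I_p = I_s × N_s/N_p = 9.1524 × 73/1361 = 0.491 A.

V_s ≈ 11.8 V, I_p ≈ 0.491 A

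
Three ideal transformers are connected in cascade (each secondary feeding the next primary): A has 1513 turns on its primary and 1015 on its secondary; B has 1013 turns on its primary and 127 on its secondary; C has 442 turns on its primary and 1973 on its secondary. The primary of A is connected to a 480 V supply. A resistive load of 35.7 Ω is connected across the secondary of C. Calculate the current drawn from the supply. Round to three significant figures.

I_supply ≈ 1.90 A

Secondary of A: V = 480.00 × 1015/1513 = 322.01 V.
Secondary of B: V = 322.01 × 127/1013 = 40.370 V.
Secondary of C: V = 40.370 × 1973/442 = 180.21 V.
I_load = 180.21/35.7 = 5.0478 A, so P_out = 180.21 × 5.0478 = 909.63 W.
All ideal ⇒ P_in = P_out, so I_supply = 909.63/480 = 1.90 A.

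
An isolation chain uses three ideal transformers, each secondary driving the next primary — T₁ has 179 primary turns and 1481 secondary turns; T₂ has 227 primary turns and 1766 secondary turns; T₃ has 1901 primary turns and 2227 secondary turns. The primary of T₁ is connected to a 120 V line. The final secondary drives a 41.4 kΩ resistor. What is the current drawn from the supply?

I_supply ≈ 16.5 A

After T₁: V = 120.00 × 1481/179 = 992.85 V.
After T₂: V = 992.85 × 1766/227 = 7724.1 V.
After T₃: V = 7724.1 × 2227/1901 = 9048.7 V.
I_load = 9048.7/41400 = 0.21857 A, so P_out = 9048.7 × 0.21857 = 1977.8 W.
All ideal ⇒ P_in = P_out, so I_supply = 1977.8/120 = 16.5 A.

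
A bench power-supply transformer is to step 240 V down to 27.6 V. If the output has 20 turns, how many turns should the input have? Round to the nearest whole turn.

N_in/N_out = V_in/V_out, so N_in = 20 × 240/27.6 = 173.9 ≈ 174 turns.

N_in = 174 turns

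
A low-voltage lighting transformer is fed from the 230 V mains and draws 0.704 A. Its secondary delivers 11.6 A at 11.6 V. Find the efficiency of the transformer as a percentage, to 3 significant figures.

P_in = 230 × 0.704 = 161.920 W.
P_out = 11.6 × 11.6 = 134.560 W.
η = P_out/P_in = 134.560/161.920 = 0.831.

η ≈ 83.1%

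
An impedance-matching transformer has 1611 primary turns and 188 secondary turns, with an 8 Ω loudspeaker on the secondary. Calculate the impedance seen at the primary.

Z_p ≈ 587 Ω

Z_p = (N_p/N_s)² × Z_s = (1611/188)² × 8 = 587 Ω.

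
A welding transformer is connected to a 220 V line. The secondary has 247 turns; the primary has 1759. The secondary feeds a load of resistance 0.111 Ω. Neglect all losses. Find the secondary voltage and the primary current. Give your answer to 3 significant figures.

V_s ≈ 30.9 V, I_p ≈ 39.1 A

V_s = V_p × N_s/N_p = 220 × 247/1759 = 30.893 V.
I_s = V_s/R = 30.893/0.111 = 278.31 A.
I_p = I_s × N_s/N_p = 278.31 × 247/1759 = 39.1 A.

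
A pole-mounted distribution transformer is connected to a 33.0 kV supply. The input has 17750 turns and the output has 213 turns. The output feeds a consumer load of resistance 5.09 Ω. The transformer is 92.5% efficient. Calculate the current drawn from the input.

V_out = 33000 × 213/17750 = 396.00 V.
I_out = V_out/R = 396.00/5.09 = 77.800 A.
P_out = V_out I_out = 396.00 × 77.800 = 30809 W.
P_in = P_out/η = 30809/0.925 = 33307 W.
I_in = P_in/V_in = 33307/33000 = 1.01 A.

I_in ≈ 1.01 A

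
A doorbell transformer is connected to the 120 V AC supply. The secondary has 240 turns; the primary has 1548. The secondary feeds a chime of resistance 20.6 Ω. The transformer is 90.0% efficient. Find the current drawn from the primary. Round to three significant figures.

I_p ≈ 0.156 A

V_s = 120 × 240/1548 = 18.605 V.
I_s = V_s/R = 18.605/20.6 = 0.90314 A.
P_out = V_s I_s = 18.605 × 0.90314 = 16.803 W.
P_in = P_out/η = 16.803/0.900 = 18.670 W.
I_p = P_in/V_p = 18.670/120 = 0.156 A.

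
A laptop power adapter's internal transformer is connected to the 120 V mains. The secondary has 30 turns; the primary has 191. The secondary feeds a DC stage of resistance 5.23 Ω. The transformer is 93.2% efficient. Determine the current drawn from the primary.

V_s = 120 × 30/191 = 18.848 V.
I_s = V_s/R = 18.848/5.23 = 3.6039 A.
P_out = V_s I_s = 18.848 × 3.6039 = 67.926 W.
P_in = P_out/η = 67.926/0.932 = 72.882 W.
I_p = P_in/V_p = 72.882/120 = 0.607 A.

I_p ≈ 0.607 A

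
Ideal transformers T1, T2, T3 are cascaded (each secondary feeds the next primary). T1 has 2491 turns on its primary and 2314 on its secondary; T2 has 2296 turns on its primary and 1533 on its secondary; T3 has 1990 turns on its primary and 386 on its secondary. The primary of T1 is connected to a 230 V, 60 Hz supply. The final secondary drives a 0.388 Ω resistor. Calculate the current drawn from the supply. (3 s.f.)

I_supply ≈ 8.58 A

Secondary of T1: V = 230.00 × 2314/2491 = 213.66 V.
Secondary of T2: V = 213.66 × 1533/2296 = 142.66 V.
Secondary of T3: V = 142.66 × 386/1990 = 27.671 V.
I_load = 27.671/0.388 = 71.317 A, so P_out = 27.671 × 71.317 = 1973.4 W.
All ideal ⇒ P_in = P_out, so I_supply = 1973.4/230 = 8.58 A.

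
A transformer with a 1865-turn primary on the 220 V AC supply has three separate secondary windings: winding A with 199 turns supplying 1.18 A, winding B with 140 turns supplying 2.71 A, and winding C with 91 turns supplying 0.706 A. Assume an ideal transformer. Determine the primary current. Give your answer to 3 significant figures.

V_A = 220 × 199/1865 = 23.475 V; V_B = 220 × 140/1865 = 16.515 V; V_C = 220 × 91/1865 = 10.735 V.
P_out = V_A I_A + V_B I_B + V_C I_C = 23.475×1.18 + 16.515×2.71 + 10.735×0.706 = 27.700 + 44.755 + 7.5786 = 80.034 W.
Ideal ⇒ P_in = P_out, so I_p = P_out/V_p = 80.034/220 = 0.364 A.

I_p ≈ 0.364 A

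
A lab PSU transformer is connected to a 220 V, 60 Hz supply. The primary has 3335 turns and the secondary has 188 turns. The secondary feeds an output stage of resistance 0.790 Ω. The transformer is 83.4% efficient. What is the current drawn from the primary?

I_p ≈ 1.06 A

V_s = 220 × 188/3335 = 12.402 V.
I_s = V_s/R = 12.402/0.790 = 15.698 A.
P_out = V_s I_s = 12.402 × 15.698 = 194.69 W.
P_in = P_out/η = 194.69/0.834 = 233.44 W.
I_p = P_in/V_p = 233.44/220 = 1.06 A.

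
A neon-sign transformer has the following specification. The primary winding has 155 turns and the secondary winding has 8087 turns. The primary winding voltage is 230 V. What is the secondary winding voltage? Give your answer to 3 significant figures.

V_s/V_p = N_s/N_p, so V_s = 230 × 8087/155 = 12000 V.

V_s ≈ 12000 V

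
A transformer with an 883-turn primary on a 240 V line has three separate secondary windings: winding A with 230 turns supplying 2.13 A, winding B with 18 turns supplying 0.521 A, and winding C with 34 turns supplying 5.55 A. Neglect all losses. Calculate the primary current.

V_A = 240 × 230/883 = 62.514 V; V_B = 240 × 18/883 = 4.8924 V; V_C = 240 × 34/883 = 9.2412 V.
P_out = V_A I_A + V_B I_B + V_C I_C = 62.514×2.13 + 4.8924×0.521 + 9.2412×5.55 = 133.16 + 2.5489 + 51.289 = 186.99 W.
Ideal ⇒ P_in = P_out, so I_p = P_out/V_p = 186.99/240 = 0.779 A.

I_p ≈ 0.779 A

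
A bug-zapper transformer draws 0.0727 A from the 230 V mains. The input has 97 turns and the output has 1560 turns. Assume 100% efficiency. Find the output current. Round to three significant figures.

I_out/I_in = N_in/N_out, so I_out = 0.0727 × 97/1560 = 0.00452 A.

I_out ≈ 0.00452 A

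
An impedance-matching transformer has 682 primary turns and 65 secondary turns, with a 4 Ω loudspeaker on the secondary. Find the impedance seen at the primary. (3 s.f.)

Z_p ≈ 440 Ω

Z_p = (N_p/N_s)² × Z_s = (682/65)² × 4 = 440 Ω.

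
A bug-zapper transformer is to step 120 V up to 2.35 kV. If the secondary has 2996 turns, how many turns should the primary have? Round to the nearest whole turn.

N_p/N_s = V_p/V_s, so N_p = 2996 × 120/2350 = 153.0 ≈ 153 turns.

N_p = 153 turns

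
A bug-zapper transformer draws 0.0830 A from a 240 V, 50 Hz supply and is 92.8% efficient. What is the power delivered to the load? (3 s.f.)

P_out ≈ 18.5 W

P_in = V_p I_p = 240 × 0.0830 = 19.920 W.
P_out = η P_in = 0.928 × 19.920 = 18.5 W.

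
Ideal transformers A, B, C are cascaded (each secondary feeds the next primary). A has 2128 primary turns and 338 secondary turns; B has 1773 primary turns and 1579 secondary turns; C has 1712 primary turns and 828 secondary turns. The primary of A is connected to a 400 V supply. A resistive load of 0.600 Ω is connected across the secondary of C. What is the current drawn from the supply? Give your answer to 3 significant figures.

I_supply ≈ 3.12 A

Secondary of A: V = 400.00 × 338/2128 = 63.534 V.
Secondary of B: V = 63.534 × 1579/1773 = 56.582 V.
Secondary of C: V = 56.582 × 828/1712 = 27.366 V.
I_load = 27.366/0.600 = 45.609 A, so P_out = 27.366 × 45.609 = 1248.1 W.
All ideal ⇒ P_in = P_out, so I_supply = 1248.1/400 = 3.12 A.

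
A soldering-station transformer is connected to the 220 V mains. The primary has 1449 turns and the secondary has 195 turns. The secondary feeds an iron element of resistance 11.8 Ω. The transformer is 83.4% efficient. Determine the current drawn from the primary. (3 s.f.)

I_p ≈ 0.405 A

V_s = 220 × 195/1449 = 29.607 V.
I_s = V_s/R = 29.607/11.8 = 2.5090 A.
P_out = V_s I_s = 29.607 × 2.5090 = 74.284 W.
P_in = P_out/η = 74.284/0.834 = 89.070 W.
I_p = P_in/V_p = 89.070/220 = 0.405 A.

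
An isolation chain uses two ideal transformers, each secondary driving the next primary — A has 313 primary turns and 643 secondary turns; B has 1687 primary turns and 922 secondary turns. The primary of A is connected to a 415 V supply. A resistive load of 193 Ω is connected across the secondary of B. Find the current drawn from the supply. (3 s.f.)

After A: V = 415.00 × 643/313 = 852.54 V.
After B: V = 852.54 × 922/1687 = 465.94 V.
I_load = 465.94/193 = 2.4142 A, so P_out = 465.94 × 2.4142 = 1124.9 W.
All ideal ⇒ P_in = P_out, so I_supply = 1124.9/415 = 2.71 A.

I_supply ≈ 2.71 A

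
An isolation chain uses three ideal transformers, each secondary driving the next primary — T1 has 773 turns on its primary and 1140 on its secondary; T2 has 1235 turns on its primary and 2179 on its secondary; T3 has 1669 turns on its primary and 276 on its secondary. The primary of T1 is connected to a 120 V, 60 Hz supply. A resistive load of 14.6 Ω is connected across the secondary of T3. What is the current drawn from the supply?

After T1: V = 120.00 × 1140/773 = 176.97 V.
After T2: V = 176.97 × 2179/1235 = 312.25 V.
After T3: V = 312.25 × 276/1669 = 51.636 V.
I_load = 51.636/14.6 = 3.5367 A, so P_out = 51.636 × 3.5367 = 182.62 W.
All ideal ⇒ P_in = P_out, so I_supply = 182.62/120 = 1.52 A.

I_supply ≈ 1.52 A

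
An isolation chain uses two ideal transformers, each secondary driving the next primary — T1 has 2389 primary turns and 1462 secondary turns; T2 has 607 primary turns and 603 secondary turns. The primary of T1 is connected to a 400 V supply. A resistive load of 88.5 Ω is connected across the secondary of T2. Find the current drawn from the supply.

I_supply ≈ 1.67 A

After T1: V = 400.00 × 1462/2389 = 244.79 V.
After T2: V = 244.79 × 603/607 = 243.18 V.
I_load = 243.18/88.5 = 2.7477 A, so P_out = 243.18 × 2.7477 = 668.18 W.
All ideal ⇒ P_in = P_out, so I_supply = 668.18/400 = 1.67 A.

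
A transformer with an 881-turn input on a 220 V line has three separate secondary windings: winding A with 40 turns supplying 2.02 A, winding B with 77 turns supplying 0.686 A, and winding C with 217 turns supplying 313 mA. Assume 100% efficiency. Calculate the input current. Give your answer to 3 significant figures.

I_in ≈ 0.229 A

V_A = 220 × 40/881 = 9.9886 V; V_B = 220 × 77/881 = 19.228 V; V_C = 220 × 217/881 = 54.188 V.
P_out = V_A I_A + V_B I_B + V_C I_C = 9.9886×2.02 + 19.228×0.686 + 54.188×0.313 = 20.177 + 13.191 + 16.961 = 50.329 W.
Ideal ⇒ P_in = P_out, so I_in = P_out/V_in = 50.329/220 = 0.229 A.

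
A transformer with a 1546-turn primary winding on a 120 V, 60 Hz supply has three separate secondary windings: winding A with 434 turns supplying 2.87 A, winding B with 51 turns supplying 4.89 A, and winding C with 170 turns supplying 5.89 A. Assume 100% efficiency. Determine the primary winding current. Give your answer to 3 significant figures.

I_p ≈ 1.61 A

V_A = 120 × 434/1546 = 33.687 V; V_B = 120 × 51/1546 = 3.9586 V; V_C = 120 × 170/1546 = 13.195 V.
P_out = V_A I_A + V_B I_B + V_C I_C = 33.687×2.87 + 3.9586×4.89 + 13.195×5.89 = 96.682 + 19.358 + 77.721 = 193.76 W.
Ideal ⇒ P_in = P_out, so I_p = P_out/V_p = 193.76/120 = 1.61 A.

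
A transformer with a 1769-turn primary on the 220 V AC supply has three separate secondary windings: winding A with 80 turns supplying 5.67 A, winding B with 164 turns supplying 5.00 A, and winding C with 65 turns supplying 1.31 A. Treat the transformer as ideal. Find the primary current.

V_A = 220 × 80/1769 = 9.9491 V; V_B = 220 × 164/1769 = 20.396 V; V_C = 220 × 65/1769 = 8.0837 V.
P_out = V_A I_A + V_B I_B + V_C I_C = 9.9491×5.67 + 20.396×5.00 + 8.0837×1.31 = 56.412 + 101.98 + 10.590 = 168.98 W.
Ideal ⇒ P_in = P_out, so I_p = P_out/V_p = 168.98/220 = 0.768 A.

I_p ≈ 0.768 A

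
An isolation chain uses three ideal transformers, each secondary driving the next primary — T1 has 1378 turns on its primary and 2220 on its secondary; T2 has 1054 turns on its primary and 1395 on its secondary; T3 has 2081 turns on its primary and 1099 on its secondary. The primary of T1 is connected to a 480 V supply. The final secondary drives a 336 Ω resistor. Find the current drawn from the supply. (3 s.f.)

After T1: V = 480.00 × 2220/1378 = 773.29 V.
After T2: V = 773.29 × 1395/1054 = 1023.5 V.
After T3: V = 1023.5 × 1099/2081 = 540.51 V.
I_load = 540.51/336 = 1.6087 A, so P_out = 540.51 × 1.6087 = 869.50 W.
All ideal ⇒ P_in = P_out, so I_supply = 869.50/480 = 1.81 A.

I_supply ≈ 1.81 A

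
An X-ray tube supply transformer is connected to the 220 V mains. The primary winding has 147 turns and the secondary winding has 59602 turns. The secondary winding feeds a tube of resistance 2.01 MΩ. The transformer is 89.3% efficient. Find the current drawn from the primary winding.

I_p ≈ 20.1 A

V_s = 220 × 59602/147 = 89200 V.
I_s = V_s/R = 89200/(2.01×10^6) = 0.044378 A.
P_out = V_s I_s = 89200 × 0.044378 = 3958.6 W.
P_in = P_out/η = 3958.6/0.893 = 4432.9 W.
I_p = P_in/V_p = 4432.9/220 = 20.1 A.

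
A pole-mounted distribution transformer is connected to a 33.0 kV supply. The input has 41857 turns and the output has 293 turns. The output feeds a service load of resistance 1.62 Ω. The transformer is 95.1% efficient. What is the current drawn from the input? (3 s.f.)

I_in ≈ 1.05 A

V_out = 33000 × 293/41857 = 231.00 V.
I_out = V_out/R = 231.00/1.62 = 142.59 A.
P_out = V_out I_out = 231.00 × 142.59 = 32939 W.
P_in = P_out/η = 32939/0.951 = 34636 W.
I_in = P_in/V_in = 34636/33000 = 1.05 A.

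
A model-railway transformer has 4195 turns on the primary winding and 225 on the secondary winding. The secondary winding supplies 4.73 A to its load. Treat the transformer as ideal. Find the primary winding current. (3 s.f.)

For an ideal transformer I_p/I_s = N_s/N_p, so I_p = 4.73 × 225/4195 = 0.254 A.

I_p ≈ 0.254 A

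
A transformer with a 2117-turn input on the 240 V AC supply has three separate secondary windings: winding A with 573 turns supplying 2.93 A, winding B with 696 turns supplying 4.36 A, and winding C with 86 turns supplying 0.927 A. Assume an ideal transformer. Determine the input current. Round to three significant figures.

V_A = 240 × 573/2117 = 64.960 V; V_B = 240 × 696/2117 = 78.904 V; V_C = 240 × 86/2117 = 9.7496 V.
P_out = V_A I_A + V_B I_B + V_C I_C = 64.960×2.93 + 78.904×4.36 + 9.7496×0.927 = 190.33 + 344.02 + 9.0379 = 543.39 W.
Ideal ⇒ P_in = P_out, so I_in = P_out/V_in = 543.39/240 = 2.26 A.

I_in ≈ 2.26 A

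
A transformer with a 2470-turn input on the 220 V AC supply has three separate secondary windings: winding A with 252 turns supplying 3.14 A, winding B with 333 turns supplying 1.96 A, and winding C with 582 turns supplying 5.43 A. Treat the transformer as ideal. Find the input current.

V_A = 220 × 252/2470 = 22.445 V; V_B = 220 × 333/2470 = 29.660 V; V_C = 220 × 582/2470 = 51.838 V.
P_out = V_A I_A + V_B I_B + V_C I_C = 22.445×3.14 + 29.660×1.96 + 51.838×5.43 = 70.478 + 58.133 + 281.48 = 410.09 W.
Ideal ⇒ P_in = P_out, so I_in = P_out/V_in = 410.09/220 = 1.86 A.

I_in ≈ 1.86 A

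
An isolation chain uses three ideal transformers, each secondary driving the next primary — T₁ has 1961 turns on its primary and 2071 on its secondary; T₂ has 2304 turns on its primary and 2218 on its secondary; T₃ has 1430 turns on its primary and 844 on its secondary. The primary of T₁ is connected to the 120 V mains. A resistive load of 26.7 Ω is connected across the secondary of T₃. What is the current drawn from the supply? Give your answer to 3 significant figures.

After T₁: V = 120.00 × 2071/1961 = 126.73 V.
After T₂: V = 126.73 × 2218/2304 = 122.00 V.
After T₃: V = 122.00 × 844/1430 = 72.006 V.
I_load = 72.006/26.7 = 2.6969 A, so P_out = 72.006 × 2.6969 = 194.19 W.
All ideal ⇒ P_in = P_out, so I_supply = 194.19/120 = 1.62 A.

I_supply ≈ 1.62 A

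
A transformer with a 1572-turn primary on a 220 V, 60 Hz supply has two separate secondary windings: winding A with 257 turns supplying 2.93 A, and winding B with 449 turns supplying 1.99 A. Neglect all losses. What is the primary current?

V_A = 220 × 257/1572 = 35.967 V; V_B = 220 × 449/1572 = 62.837 V.
P_out = V_A I_A + V_B I_B = 35.967×2.93 + 62.837×1.99 = 105.38 + 125.05 = 230.43 W.
Ideal ⇒ P_in = P_out, so I_p = P_out/V_p = 230.43/220 = 1.05 A.

I_p ≈ 1.05 A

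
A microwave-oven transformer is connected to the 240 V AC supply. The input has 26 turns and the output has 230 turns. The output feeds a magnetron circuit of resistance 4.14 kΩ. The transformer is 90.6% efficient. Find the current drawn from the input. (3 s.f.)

V_out = 240 × 230/26 = 2123.1 V.
I_out = V_out/R = 2123.1/4140 = 0.51282 A.
P_out = V_out I_out = 2123.1 × 0.51282 = 1088.8 W.
P_in = P_out/η = 1088.8/0.906 = 1201.7 W.
I_in = P_in/V_in = 1201.7/240 = 5.01 A.

I_in ≈ 5.01 A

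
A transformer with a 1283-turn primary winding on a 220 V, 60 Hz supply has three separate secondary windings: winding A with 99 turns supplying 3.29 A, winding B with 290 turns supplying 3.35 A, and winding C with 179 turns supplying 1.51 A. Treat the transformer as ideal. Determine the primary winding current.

V_A = 220 × 99/1283 = 16.976 V; V_B = 220 × 290/1283 = 49.727 V; V_C = 220 × 179/1283 = 30.694 V.
P_out = V_A I_A + V_B I_B + V_C I_C = 16.976×3.29 + 49.727×3.35 + 30.694×1.51 = 55.851 + 166.59 + 46.347 = 268.78 W.
Ideal ⇒ P_in = P_out, so I_p = P_out/V_p = 268.78/220 = 1.22 A.

I_p ≈ 1.22 A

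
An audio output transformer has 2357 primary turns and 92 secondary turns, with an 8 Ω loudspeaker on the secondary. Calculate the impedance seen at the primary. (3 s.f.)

Z_p ≈ 5250 Ω

Z_p = (N_p/N_s)² × Z_s = (2357/92)² × 8 = 5250 Ω.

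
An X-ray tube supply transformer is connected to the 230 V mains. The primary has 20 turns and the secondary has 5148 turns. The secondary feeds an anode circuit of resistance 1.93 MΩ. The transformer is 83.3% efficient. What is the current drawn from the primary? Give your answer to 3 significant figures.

I_p ≈ 9.48 A

V_s = 230 × 5148/20 = 59202 V.
I_s = V_s/R = 59202/(1.93×10^6) = 0.030675 A.
P_out = V_s I_s = 59202 × 0.030675 = 1816.0 W.
P_in = P_out/η = 1816.0/0.833 = 2180.1 W.
I_p = P_in/V_p = 2180.1/230 = 9.48 A.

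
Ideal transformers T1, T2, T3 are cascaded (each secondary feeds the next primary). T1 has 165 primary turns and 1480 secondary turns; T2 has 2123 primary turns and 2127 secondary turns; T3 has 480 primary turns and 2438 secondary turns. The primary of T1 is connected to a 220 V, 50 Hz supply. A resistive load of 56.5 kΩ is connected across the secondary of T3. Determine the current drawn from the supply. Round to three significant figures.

I_supply ≈ 8.11 A

After T1: V = 220.00 × 1480/165 = 1973.3 V.
After T2: V = 1973.3 × 2127/2123 = 1977.1 V.
After T3: V = 1977.1 × 2438/480 = 10042 V.
I_load = 10042/56500 = 0.17773 A, so P_out = 10042 × 0.17773 = 1784.7 W.
All ideal ⇒ P_in = P_out, so I_supply = 1784.7/220 = 8.11 A.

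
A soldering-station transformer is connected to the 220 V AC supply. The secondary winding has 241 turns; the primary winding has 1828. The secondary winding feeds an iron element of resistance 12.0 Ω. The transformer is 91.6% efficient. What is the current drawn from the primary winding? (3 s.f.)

V_s = 220 × 241/1828 = 29.004 V.
I_s = V_s/R = 29.004/12.0 = 2.4170 A.
P_out = V_s I_s = 29.004 × 2.4170 = 70.104 W.
P_in = P_out/η = 70.104/0.916 = 76.533 W.
I_p = P_in/V_p = 76.533/220 = 0.348 A.

I_p ≈ 0.348 A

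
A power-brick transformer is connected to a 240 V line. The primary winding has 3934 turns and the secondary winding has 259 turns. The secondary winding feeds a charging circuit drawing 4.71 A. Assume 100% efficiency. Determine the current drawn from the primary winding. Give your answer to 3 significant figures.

I_p ≈ 0.310 A

For an ideal transformer I_p N_p = I_s N_s, so I_p = 4.71 × 259/3934 = 0.310 A.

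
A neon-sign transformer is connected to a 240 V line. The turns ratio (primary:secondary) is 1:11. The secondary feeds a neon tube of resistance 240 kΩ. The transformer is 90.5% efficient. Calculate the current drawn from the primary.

I_p ≈ 0.134 A

V_s = 240 × 11/1 = 2640.0 V.
I_s = V_s/R = 2640.0/240000 = 0.011000 A.
P_out = V_s I_s = 2640.0 × 0.011000 = 29.040 W.
P_in = P_out/η = 29.040/0.905 = 32.088 W.
I_p = P_in/V_p = 32.088/240 = 0.134 A.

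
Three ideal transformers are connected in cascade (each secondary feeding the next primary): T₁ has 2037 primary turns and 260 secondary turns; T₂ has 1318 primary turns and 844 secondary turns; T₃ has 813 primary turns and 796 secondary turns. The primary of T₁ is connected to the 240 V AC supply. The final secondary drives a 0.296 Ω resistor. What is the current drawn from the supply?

I_supply ≈ 5.19 A

After T₁: V = 240.00 × 260/2037 = 30.633 V.
After T₂: V = 30.633 × 844/1318 = 19.616 V.
After T₃: V = 19.616 × 796/813 = 19.206 V.
I_load = 19.206/0.296 = 64.886 A, so P_out = 19.206 × 64.886 = 1246.2 W.
All ideal ⇒ P_in = P_out, so I_supply = 1246.2/240 = 5.19 A.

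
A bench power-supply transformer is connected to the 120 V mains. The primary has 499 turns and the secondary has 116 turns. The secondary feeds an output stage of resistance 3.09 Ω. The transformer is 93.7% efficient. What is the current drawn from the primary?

V_s = 120 × 116/499 = 27.896 V.
I_s = V_s/R = 27.896/3.09 = 9.0278 A.
P_out = V_s I_s = 27.896 × 9.0278 = 251.84 W.
P_in = P_out/η = 251.84/0.937 = 268.77 W.
I_p = P_in/V_p = 268.77/120 = 2.24 A.

I_p ≈ 2.24 A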